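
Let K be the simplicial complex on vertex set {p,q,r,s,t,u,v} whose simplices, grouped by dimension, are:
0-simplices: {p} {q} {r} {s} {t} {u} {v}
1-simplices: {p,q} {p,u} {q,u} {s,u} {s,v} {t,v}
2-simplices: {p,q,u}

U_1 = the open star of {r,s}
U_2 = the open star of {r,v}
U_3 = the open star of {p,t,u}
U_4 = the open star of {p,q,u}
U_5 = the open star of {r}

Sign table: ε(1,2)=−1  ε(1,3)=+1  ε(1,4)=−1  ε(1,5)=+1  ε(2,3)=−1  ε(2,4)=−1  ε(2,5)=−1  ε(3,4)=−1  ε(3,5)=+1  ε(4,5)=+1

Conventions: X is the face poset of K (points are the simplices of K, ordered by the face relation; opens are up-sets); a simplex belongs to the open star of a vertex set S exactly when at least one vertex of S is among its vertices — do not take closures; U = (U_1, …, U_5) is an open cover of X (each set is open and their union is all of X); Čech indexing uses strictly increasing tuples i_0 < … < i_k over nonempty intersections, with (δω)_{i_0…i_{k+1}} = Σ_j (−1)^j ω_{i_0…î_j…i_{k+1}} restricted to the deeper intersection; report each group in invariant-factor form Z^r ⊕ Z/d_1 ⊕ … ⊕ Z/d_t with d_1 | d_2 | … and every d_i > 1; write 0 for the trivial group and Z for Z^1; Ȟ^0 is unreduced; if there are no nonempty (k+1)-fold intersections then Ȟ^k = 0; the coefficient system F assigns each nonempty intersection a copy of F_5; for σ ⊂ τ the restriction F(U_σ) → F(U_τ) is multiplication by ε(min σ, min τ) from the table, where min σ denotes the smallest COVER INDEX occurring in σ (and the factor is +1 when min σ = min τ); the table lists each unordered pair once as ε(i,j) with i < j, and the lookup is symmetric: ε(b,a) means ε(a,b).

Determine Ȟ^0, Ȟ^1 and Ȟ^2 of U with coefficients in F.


Ȟ^0 = Z/5, Ȟ^1 = Z/5 and Ȟ^2 = 0

nonempty overlaps:
  U1={{r},{s},{s,u},{s,v}} U2={{r},{v},{s,v},{t,v}} U3={{p},{t},{u},{p,q},{p,u},{q,u},{s,u},{t,v},{p,q,u}} U4={{p},{q},{u},{p,q},{p,u},{q,u},{s,u},{p,q,u}} U5={{r}}
  U12={{r},{s,v}} U13={{s,u}} U14={{s,u}} U15={{r}} U23={{t,v}} U25={{r}} U34={{p},{u},{p,q},{p,u},{q,u},{s,u},{p,q,u}}
  U125={{r}} U134={{s,u}}
C dims 5,7,2; δ0: rk_F5 4; δ1: rk_F5 2
degree 0: 5−4−0 = 1 → Ȟ^0 ≅ Z/5
degree 1: 7−2−4 = 1 → Ȟ^1 ≅ Z/5
degree 2: 2−0−2 = 0 → Ȟ^2 ≅ 0


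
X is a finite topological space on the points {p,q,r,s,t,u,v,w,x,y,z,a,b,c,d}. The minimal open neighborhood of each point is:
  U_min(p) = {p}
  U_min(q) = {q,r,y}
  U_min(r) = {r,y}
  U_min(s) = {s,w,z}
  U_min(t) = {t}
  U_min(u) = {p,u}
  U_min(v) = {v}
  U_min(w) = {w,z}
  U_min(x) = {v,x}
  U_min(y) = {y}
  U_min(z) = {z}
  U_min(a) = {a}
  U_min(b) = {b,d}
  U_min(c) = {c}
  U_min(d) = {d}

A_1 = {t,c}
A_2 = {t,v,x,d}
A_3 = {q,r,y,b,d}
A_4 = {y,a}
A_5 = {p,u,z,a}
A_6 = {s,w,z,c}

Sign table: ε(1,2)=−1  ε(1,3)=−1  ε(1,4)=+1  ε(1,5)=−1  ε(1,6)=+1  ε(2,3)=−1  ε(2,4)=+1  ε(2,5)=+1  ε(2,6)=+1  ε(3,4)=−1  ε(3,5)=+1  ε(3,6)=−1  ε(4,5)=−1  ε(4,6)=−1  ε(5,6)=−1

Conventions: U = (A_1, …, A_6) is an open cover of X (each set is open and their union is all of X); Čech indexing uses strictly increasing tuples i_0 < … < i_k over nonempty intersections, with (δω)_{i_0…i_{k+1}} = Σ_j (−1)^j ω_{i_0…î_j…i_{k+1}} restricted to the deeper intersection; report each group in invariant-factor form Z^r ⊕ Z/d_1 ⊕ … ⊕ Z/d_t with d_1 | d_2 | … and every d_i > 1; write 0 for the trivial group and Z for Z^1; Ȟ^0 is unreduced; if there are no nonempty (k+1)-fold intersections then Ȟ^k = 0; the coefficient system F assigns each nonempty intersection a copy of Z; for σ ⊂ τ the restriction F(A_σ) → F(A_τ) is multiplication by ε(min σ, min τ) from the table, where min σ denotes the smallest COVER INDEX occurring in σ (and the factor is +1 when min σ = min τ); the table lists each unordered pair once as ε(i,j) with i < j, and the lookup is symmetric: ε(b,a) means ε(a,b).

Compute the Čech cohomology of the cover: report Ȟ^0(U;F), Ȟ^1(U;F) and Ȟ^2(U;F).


Ȟ^0(U;F) ≅ 0; Ȟ^1(U;F) ≅ Z/2; Ȟ^2(U;F) ≅ 0

nonempty intersections:
  A12={t} A16={c} A23={d} A34={y} A45={a} A56={z}
C dims 6,6; δ0: rk 6, SNF 1^5·2
Ȟ^0: (6−6)−0=0 ⇒ 0
Ȟ^1: (6−0)−6=0 plus torsion [2] ⇒ Z/2
Ȟ^2: (0−0)−0=0 ⇒ 0


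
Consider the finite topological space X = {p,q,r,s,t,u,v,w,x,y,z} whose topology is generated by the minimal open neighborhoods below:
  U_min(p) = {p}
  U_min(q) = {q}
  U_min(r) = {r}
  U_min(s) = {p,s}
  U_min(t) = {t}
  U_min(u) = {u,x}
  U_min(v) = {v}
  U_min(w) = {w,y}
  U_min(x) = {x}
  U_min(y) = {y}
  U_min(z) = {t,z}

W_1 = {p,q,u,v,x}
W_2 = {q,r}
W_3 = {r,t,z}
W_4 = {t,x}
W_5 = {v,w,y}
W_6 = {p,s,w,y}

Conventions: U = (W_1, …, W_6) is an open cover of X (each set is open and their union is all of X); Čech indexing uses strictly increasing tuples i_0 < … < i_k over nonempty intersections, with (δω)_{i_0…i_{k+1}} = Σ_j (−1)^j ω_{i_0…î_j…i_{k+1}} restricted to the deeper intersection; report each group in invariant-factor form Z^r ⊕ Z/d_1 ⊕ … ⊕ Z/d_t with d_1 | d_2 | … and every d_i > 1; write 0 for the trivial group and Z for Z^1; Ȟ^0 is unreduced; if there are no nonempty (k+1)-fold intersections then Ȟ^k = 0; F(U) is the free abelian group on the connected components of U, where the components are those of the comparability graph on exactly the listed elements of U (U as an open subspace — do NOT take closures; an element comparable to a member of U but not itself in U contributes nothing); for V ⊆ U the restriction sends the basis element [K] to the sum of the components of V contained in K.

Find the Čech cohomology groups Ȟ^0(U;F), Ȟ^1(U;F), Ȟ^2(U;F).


nerve simplices:
  W12={q} W14={x} W15={v} W16={p} W23={r} W34={t} W56={w,y}
components per intersection:
  W1: {p} {q} {u,x} {v}
  W2: {q} {r}
  W3: {r} {t,z}
  W4: {t} {x}
  W5: {v} {w,y}
  W6: {p,s} {w,y}
  W12: {q}
  W14: {x}
  W15: {v}
  W16: {p}
  W23: {r}
  W34: {t}
  W56: {w,y}
C dims 14,7; δ0: rk 7, SNF 1^7
degree 0: 14−7−0 = 7 → Ȟ^0 ≅ Z^7
degree 1: 7−0−7 = 0 → Ȟ^1 ≅ 0
degree 2: 0−0−0 = 0 → Ȟ^2 ≅ 0

Ȟ^0 = Z^7; Ȟ^1 = 0; Ȟ^2 = 0


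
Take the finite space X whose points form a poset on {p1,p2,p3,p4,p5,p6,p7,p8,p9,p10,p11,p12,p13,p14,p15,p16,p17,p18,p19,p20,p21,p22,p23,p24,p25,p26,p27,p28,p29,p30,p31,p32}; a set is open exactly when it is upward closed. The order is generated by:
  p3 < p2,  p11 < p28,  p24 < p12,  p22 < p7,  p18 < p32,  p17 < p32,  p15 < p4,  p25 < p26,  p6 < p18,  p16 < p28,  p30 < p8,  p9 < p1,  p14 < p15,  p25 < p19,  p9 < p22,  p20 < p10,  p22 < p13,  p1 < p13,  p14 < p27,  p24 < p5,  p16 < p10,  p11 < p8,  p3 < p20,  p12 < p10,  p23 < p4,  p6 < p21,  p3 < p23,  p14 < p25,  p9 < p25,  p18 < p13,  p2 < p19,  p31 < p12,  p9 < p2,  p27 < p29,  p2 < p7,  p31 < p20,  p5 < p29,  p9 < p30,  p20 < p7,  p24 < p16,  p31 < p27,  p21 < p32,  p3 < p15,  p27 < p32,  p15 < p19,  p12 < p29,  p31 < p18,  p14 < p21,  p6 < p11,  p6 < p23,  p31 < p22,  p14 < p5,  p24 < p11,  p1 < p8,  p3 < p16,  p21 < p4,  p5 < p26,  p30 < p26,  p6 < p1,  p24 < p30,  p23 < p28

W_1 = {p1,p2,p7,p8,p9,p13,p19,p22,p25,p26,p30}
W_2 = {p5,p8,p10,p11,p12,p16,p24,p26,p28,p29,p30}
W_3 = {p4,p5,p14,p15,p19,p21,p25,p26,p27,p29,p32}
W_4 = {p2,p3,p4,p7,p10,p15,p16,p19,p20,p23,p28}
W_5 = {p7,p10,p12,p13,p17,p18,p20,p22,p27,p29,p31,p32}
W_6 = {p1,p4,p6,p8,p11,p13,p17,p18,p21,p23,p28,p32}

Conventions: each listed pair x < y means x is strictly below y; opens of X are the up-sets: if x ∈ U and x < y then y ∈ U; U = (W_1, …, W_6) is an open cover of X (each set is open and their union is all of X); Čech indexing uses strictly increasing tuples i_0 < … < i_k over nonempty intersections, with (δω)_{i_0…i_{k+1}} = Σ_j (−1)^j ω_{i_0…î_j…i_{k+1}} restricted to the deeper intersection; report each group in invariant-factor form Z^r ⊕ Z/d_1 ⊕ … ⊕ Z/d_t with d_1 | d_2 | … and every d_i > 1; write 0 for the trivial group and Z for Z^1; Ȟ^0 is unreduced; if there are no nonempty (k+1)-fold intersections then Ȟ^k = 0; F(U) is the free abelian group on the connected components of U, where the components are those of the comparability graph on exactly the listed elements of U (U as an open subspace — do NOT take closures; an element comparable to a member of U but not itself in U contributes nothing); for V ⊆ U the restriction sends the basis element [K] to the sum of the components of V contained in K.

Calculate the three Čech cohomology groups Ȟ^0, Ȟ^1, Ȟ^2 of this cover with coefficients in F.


cover nerve:
  W12={p8,p26,p30} W13={p19,p25,p26} W14={p2,p7,p19} W15={p7,p13,p22} W16={p1,p8,p13} W23={p5,p26,p29} W24={p10,p16,p28} W25={p10,p12,p29} W26={p8,p11,p28} W34={p4,p15,p19} W35={p27,p29,p32} W36={p4,p21,p32} W45={p7,p10,p20} W46={p4,p23,p28} W56={p13,p17,p18,p32}
  W123={p26} W126={p8} W134={p19} W145={p7} W156={p13} W235={p29} W245={p10} W246={p28} W346={p4} W356={p32}
components per intersection:
  W1: {p1,p2,p7,p8,p9,p13,p19,p22,p25,p26,p30}
  W2: {p5,p8,p10,p11,p12,p16,p24,p26,p28,p29,p30}
  W3: {p4,p5,p14,p15,p19,p21,p25,p26,p27,p29,p32}
  W4: {p2,p3,p4,p7,p10,p15,p16,p19,p20,p23,p28}
  W5: {p7,p10,p12,p13,p17,p18,p20,p22,p27,p29,p31,p32}
  W6: {p1,p4,p6,p8,p11,p13,p17,p18,p21,p23,p28,p32}
  W12: {p8,p26,p30}
  W13: {p19,p25,p26}
  W14: {p2,p7,p19}
  W15: {p7,p13,p22}
  W16: {p1,p8,p13}
  W23: {p5,p26,p29}
  W24: {p10,p16,p28}
  W25: {p10,p12,p29}
  W26: {p8,p11,p28}
  W34: {p4,p15,p19}
  W35: {p27,p29,p32}
  W36: {p4,p21,p32}
  W45: {p7,p10,p20}
  W46: {p4,p23,p28}
  W56: {p13,p17,p18,p32}
  W123: {p26}
  W126: {p8}
  W134: {p19}
  W145: {p7}
  W156: {p13}
  W235: {p29}
  W245: {p10}
  W246: {p28}
  W346: {p4}
  W356: {p32}
C dims 6,15,10; δ0: rk 5, SNF 1^5; δ1: rk 10, SNF 1^9·2
Ȟ^0: (6−5)−0=1 ⇒ Z
Ȟ^1: (15−10)−5=0 ⇒ 0
Ȟ^2: (10−0)−10=0 plus torsion [2] ⇒ Z/2

Ȟ^0 = Z; Ȟ^1 = 0; Ȟ^2 = Z/2


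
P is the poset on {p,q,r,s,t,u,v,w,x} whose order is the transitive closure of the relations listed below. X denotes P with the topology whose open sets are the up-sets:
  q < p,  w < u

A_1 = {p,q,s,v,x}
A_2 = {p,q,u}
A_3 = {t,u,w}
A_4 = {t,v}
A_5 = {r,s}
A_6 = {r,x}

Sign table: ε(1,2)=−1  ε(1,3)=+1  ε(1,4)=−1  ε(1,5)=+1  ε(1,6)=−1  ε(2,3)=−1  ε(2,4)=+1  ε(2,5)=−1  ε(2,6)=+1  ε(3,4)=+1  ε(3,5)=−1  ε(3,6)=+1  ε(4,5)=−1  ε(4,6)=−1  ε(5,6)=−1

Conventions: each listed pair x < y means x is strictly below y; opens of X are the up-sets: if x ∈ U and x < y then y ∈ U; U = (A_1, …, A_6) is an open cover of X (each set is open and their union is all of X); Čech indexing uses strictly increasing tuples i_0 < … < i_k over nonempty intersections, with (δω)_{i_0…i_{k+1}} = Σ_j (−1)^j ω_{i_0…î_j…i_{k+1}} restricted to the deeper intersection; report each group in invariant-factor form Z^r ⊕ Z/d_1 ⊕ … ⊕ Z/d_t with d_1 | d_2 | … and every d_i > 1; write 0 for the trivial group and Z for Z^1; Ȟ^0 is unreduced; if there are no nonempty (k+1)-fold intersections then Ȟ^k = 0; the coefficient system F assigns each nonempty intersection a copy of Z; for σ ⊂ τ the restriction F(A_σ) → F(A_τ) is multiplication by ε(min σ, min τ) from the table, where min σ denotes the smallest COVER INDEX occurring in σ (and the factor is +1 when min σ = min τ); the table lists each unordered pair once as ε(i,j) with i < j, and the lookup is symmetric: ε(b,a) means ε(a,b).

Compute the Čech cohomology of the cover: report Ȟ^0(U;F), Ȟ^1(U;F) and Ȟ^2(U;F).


Ȟ^0(U;F) ≅ 0, Ȟ^1(U;F) ≅ Z ⊕ Z/2 and Ȟ^2(U;F) ≅ 0

intersection data:
  A12={p,q} A14={v} A15={s} A16={x} A23={u} A34={t} A56={r}
C dims 6,7; δ0: rk 6, SNF 1^5·2
Ȟ^0 = (6 − 6) − 0 = 0, so Ȟ^0 ≅ 0
Ȟ^1 = (7 − 0) − 6 = 1 plus torsion [2], so Ȟ^1 ≅ Z ⊕ Z/2
Ȟ^2 = (0 − 0) − 0 = 0, so Ȟ^2 ≅ 0


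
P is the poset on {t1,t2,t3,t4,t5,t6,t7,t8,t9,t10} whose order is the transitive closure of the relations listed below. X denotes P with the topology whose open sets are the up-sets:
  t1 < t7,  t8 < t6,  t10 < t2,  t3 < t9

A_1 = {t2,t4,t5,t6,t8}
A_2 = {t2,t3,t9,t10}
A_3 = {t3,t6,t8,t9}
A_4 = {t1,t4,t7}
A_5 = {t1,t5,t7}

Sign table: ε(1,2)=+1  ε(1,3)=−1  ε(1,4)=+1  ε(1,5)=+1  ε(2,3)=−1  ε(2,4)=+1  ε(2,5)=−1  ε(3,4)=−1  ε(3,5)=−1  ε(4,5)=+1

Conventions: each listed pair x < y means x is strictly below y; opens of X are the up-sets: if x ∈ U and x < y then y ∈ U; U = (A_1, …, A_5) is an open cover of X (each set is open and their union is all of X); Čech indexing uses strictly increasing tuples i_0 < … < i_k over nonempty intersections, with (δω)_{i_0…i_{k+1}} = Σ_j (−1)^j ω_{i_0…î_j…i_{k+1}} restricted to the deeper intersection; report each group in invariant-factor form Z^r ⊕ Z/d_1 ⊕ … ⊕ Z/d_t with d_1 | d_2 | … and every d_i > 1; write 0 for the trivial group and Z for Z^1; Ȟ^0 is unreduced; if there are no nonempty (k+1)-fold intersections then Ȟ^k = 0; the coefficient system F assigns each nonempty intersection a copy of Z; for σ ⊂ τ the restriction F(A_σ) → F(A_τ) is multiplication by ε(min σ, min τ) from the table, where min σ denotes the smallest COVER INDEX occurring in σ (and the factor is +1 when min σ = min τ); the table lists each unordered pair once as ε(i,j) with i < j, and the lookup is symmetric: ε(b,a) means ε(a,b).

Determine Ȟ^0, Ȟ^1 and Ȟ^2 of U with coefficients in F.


Ȟ^0(U;F) ≅ Z,  Ȟ^1(U;F) ≅ Z^2,  Ȟ^2(U;F) ≅ 0

cover nerve:
  A12={t2} A13={t6,t8} A14={t4} A15={t5} A23={t3,t9} A45={t1,t7}
C dims 5,6; δ0: rk 4, SNF 1^4
Ȟ^0: (5−4)−0=1 ⇒ Z
Ȟ^1: (6−0)−4=2 ⇒ Z^2
Ȟ^2: (0−0)−0=0 ⇒ 0


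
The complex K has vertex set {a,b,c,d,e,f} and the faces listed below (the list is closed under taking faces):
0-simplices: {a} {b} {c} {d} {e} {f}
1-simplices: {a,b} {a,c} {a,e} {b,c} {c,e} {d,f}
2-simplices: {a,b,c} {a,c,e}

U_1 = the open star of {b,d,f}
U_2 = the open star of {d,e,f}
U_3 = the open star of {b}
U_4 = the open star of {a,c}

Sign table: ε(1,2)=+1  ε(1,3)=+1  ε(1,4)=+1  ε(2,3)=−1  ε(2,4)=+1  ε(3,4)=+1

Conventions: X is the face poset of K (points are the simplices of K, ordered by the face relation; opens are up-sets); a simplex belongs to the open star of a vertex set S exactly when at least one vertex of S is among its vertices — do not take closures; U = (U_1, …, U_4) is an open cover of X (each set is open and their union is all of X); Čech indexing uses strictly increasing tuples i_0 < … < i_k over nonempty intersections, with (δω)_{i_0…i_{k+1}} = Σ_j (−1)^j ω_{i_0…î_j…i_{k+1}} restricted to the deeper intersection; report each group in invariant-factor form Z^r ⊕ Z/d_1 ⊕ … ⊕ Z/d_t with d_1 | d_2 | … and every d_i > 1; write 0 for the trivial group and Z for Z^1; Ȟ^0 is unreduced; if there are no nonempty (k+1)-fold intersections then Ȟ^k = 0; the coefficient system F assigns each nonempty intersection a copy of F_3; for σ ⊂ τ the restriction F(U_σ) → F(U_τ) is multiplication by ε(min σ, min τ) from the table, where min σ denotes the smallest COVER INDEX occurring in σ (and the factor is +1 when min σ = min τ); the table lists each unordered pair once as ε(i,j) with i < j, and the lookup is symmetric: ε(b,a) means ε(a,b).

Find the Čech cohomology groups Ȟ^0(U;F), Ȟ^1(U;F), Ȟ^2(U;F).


Ȟ^0 = Z/3,  Ȟ^1 = Z/3,  Ȟ^2 = 0

nerve simplices:
  U1={{b},{d},{f},{a,b},{b,c},{d,f},{a,b,c}} U2={{d},{e},{f},{a,e},{c,e},{d,f},{a,c,e}} U3={{b},{a,b},{b,c},{a,b,c}} U4={{a},{c},{a,b},{a,c},{a,e},{b,c},{c,e},{a,b,c},{a,c,e}}
  U12={{d},{f},{d,f}} U13={{b},{a,b},{b,c},{a,b,c}} U14={{a,b},{b,c},{a,b,c}} U24={{a,e},{c,e},{a,c,e}} U34={{a,b},{b,c},{a,b,c}}
  U134={{a,b},{b,c},{a,b,c}}
C dims 4,5,1; δ0: rk_F3 3; δ1: rk_F3 1
degree 0: 4−3−0 = 1 → Ȟ^0 ≅ Z/3
degree 1: 5−1−3 = 1 → Ȟ^1 ≅ Z/3
degree 2: 1−0−1 = 0 → Ȟ^2 ≅ 0


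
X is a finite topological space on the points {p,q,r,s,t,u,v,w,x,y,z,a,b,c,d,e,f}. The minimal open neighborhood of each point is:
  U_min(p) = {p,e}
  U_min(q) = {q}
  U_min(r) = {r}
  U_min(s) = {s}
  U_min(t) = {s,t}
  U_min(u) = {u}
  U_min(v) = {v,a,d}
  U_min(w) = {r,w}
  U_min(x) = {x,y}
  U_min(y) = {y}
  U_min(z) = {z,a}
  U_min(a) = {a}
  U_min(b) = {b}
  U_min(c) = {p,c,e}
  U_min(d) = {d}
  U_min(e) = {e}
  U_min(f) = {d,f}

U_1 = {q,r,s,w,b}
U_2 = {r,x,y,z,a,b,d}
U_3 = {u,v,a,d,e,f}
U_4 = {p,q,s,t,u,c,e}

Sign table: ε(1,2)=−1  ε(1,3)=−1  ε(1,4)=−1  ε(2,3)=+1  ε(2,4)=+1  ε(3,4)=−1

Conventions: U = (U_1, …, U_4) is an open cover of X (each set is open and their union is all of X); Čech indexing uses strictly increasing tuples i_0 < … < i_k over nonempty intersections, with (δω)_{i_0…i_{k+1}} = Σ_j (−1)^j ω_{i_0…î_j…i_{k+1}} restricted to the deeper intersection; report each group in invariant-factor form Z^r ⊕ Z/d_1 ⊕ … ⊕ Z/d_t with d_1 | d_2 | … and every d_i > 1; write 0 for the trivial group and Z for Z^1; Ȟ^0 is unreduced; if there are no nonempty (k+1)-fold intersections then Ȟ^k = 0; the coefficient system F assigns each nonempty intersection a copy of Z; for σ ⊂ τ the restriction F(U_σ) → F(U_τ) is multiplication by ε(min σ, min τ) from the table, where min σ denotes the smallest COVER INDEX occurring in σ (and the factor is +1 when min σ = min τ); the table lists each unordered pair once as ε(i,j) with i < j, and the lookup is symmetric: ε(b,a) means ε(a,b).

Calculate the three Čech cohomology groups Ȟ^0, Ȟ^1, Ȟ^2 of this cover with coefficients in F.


Ȟ^0 = 0, Ȟ^1 = Z/2, Ȟ^2 = 0

nerve simplices:
  U12={r,b} U14={q,s} U23={a,d} U34={u,e}
C dims 4,4; δ0: rk 4, SNF 1^3·2
degree 0: 4−4−0 = 0 → Ȟ^0 ≅ 0
degree 1: 4−0−4 = 0 plus torsion [2] → Ȟ^1 ≅ Z/2
degree 2: 0−0−0 = 0 → Ȟ^2 ≅ 0


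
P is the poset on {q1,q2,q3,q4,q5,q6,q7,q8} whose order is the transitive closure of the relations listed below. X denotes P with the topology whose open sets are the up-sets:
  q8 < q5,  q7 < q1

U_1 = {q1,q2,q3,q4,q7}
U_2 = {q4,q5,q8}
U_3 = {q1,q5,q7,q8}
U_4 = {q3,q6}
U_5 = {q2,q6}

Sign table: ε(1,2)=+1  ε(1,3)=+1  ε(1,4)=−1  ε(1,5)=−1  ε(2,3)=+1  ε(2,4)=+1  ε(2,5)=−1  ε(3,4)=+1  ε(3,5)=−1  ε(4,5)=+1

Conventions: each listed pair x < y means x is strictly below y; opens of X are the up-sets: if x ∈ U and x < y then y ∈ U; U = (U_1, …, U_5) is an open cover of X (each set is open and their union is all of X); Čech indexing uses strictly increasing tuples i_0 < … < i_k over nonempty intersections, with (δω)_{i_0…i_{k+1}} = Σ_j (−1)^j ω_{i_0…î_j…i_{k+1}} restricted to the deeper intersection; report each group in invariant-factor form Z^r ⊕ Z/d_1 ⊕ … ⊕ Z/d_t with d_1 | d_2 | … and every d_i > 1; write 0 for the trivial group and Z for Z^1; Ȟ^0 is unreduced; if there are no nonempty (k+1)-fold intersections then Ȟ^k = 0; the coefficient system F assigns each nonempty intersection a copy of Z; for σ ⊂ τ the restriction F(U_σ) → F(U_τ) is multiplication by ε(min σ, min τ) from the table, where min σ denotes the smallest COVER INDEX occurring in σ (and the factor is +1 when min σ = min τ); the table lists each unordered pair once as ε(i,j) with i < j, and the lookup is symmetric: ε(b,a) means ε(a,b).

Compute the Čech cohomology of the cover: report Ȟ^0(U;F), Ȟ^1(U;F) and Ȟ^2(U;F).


nerve of the cover:
  U12={q4} U13={q1,q7} U14={q3} U15={q2} U23={q5,q8} U45={q6}
C dims 5,6; δ0: rk 4, SNF 1^4
Ȟ^0 = (5 − 4) − 0 = 1, so Ȟ^0 ≅ Z
Ȟ^1 = (6 − 0) − 4 = 2, so Ȟ^1 ≅ Z^2
Ȟ^2 = (0 − 0) − 0 = 0, so Ȟ^2 ≅ 0

Ȟ^0 ≅ Z, Ȟ^1 ≅ Z^2 and Ȟ^2 ≅ 0


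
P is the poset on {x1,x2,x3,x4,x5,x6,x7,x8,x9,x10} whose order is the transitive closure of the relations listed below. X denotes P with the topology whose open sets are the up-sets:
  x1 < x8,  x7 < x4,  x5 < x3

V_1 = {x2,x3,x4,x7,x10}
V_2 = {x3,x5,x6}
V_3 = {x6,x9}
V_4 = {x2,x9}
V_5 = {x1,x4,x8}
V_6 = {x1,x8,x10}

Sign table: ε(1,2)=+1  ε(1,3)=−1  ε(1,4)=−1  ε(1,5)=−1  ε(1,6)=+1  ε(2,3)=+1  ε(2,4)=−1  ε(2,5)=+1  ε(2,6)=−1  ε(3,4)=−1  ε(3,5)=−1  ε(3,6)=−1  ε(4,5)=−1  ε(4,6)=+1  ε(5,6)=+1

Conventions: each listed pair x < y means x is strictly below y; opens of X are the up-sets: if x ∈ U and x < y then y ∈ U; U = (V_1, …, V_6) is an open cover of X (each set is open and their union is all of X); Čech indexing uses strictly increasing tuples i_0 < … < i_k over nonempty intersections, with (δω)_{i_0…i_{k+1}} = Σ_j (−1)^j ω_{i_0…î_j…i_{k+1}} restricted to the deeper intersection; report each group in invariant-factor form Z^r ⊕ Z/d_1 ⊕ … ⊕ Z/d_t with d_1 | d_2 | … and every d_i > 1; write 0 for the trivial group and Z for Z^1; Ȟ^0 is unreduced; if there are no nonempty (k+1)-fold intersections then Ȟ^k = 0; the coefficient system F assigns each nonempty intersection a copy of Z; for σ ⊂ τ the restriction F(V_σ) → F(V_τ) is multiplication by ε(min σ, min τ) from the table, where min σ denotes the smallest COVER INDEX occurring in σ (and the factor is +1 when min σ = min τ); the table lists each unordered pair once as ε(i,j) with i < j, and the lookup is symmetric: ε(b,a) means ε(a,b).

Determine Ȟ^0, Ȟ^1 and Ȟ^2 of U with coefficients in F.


intersection data:
  V12={x3} V14={x2} V15={x4} V16={x10} V23={x6} V34={x9} V56={x1,x8}
C dims 6,7; δ0: rk 6, SNF 1^5·2
Ȟ^0 = (6 − 6) − 0 = 0, so Ȟ^0 ≅ 0
Ȟ^1 = (7 − 0) − 6 = 1 plus torsion [2], so Ȟ^1 ≅ Z ⊕ Z/2
Ȟ^2 = (0 − 0) − 0 = 0, so Ȟ^2 ≅ 0

Ȟ^0 = 0,  Ȟ^1 = Z ⊕ Z/2,  Ȟ^2 = 0


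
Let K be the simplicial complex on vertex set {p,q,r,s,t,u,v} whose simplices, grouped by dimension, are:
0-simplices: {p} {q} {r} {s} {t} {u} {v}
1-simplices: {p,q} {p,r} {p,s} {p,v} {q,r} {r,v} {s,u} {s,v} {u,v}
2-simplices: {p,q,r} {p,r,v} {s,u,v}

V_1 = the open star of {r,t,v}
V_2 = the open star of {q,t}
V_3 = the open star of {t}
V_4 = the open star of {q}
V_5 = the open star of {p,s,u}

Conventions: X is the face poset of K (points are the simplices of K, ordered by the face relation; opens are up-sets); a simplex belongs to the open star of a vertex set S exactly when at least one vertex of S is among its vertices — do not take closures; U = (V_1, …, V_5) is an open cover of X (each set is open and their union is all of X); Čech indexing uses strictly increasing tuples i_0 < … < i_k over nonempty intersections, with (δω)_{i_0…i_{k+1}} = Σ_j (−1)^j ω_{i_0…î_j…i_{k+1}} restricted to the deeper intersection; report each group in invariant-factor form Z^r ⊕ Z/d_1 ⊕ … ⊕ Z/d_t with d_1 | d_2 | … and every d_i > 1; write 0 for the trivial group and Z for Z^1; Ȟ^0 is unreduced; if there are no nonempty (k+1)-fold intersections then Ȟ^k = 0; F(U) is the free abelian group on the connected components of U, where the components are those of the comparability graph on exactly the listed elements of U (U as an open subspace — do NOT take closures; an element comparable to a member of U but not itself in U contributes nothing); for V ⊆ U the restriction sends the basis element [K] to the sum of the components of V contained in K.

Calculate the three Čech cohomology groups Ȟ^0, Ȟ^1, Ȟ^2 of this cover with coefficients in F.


nonempty intersections:
  V1={{r},{t},{v},{p,r},{p,v},{q,r},{r,v},{s,v},{u,v},{p,q,r},{p,r,v},{s,u,v}} V2={{q},{t},{p,q},{q,r},{p,q,r}} V3={{t}} V4={{q},{p,q},{q,r},{p,q,r}} V5={{p},{s},{u},{p,q},{p,r},{p,s},{p,v},{s,u},{s,v},{u,v},{p,q,r},{p,r,v},{s,u,v}}
  V12={{t},{q,r},{p,q,r}} V13={{t}} V14={{q,r},{p,q,r}} V15={{p,r},{p,v},{s,v},{u,v},{p,q,r},{p,r,v},{s,u,v}} V23={{t}} V24={{q},{p,q},{q,r},{p,q,r}} V25={{p,q},{p,q,r}} V45={{p,q},{p,q,r}}
  V123={{t}} V124={{q,r},{p,q,r}} V125={{p,q,r}} V145={{p,q,r}} V245={{p,q},{p,q,r}}
  V1245={{p,q,r}}
components per intersection:
  V1: {{r},{v},{p,r},{p,v},{q,r},{r,v},{s,v},{u,v},{p,q,r},{p,r,v},{s,u,v}} {{t}}
  V2: {{q},{p,q},{q,r},{p,q,r}} {{t}}
  V3: {{t}}
  V4: {{q},{p,q},{q,r},{p,q,r}}
  V5: {{p},{s},{u},{p,q},{p,r},{p,s},{p,v},{s,u},{s,v},{u,v},{p,q,r},{p,r,v},{s,u,v}}
  V12: {{t}} {{q,r},{p,q,r}}
  V13: {{t}}
  V14: {{q,r},{p,q,r}}
  V15: {{p,r},{p,v},{p,q,r},{p,r,v}} {{s,v},{u,v},{s,u,v}}
  V23: {{t}}
  V24: {{q},{p,q},{q,r},{p,q,r}}
  V25: {{p,q},{p,q,r}}
  V45: {{p,q},{p,q,r}}
  V123: {{t}}
  V124: {{q,r},{p,q,r}}
  V125: {{p,q,r}}
  V145: {{p,q,r}}
  V245: {{p,q},{p,q,r}}
  V1245: {{p,q,r}}
C dims 7,10,5,1; δ0: rk 5, SNF 1^5; δ1: rk 4, SNF 1^4; δ2: rk 1, SNF 1^1
Ȟ^0: (7−5)−0=2 ⇒ Z^2
Ȟ^1: (10−4)−5=1 ⇒ Z
Ȟ^2: (5−1)−4=0 ⇒ 0

Ȟ^0(U;F) ≅ Z^2; Ȟ^1(U;F) ≅ Z; Ȟ^2(U;F) ≅ 0


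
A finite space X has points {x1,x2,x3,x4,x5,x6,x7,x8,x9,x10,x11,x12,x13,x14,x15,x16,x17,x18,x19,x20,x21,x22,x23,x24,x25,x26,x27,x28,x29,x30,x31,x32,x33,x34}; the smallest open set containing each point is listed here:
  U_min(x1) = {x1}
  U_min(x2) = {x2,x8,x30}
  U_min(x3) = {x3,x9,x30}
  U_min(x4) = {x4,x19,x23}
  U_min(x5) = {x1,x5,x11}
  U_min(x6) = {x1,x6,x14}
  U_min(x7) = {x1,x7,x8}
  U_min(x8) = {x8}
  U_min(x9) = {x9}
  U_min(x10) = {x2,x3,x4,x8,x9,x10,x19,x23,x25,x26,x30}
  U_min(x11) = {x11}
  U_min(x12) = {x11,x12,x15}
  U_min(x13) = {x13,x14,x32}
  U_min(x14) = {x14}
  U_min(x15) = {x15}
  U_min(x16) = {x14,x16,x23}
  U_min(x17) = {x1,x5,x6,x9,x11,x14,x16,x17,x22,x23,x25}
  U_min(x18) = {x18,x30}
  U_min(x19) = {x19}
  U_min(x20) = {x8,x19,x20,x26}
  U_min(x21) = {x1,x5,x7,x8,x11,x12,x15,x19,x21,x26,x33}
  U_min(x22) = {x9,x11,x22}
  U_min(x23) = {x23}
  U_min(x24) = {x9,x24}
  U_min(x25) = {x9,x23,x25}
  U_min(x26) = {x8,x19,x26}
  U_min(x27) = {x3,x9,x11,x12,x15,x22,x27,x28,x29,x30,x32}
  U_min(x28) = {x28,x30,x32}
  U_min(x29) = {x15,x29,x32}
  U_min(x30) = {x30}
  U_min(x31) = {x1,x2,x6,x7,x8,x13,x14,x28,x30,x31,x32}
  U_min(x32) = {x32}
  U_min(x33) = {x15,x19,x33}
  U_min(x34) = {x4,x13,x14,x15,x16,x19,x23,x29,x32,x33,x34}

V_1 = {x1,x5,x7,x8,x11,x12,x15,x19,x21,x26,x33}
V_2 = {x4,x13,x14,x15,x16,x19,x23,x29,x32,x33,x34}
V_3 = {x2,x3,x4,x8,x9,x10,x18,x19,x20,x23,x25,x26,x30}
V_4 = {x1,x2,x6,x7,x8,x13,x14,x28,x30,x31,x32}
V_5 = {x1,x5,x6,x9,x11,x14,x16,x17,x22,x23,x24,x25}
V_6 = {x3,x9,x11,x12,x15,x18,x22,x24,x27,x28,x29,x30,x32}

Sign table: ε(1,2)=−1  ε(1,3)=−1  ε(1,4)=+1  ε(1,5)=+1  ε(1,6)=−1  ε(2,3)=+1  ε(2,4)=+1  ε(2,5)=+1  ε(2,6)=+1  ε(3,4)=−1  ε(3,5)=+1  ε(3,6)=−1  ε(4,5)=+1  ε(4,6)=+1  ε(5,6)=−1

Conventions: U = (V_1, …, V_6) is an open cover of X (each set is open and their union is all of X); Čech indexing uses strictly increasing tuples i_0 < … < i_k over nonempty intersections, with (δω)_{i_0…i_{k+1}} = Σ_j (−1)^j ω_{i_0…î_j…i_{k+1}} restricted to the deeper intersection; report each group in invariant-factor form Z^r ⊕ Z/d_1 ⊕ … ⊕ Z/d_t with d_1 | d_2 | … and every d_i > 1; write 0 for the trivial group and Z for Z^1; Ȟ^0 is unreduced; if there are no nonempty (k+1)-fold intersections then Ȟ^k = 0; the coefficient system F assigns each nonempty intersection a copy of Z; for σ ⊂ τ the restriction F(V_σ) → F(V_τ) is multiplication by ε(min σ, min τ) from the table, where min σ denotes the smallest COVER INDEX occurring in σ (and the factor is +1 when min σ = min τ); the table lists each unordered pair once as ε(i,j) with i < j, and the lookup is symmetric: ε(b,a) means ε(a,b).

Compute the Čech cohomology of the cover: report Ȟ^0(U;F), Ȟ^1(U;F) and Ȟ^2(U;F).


Ȟ^0 ≅ 0, Ȟ^1 ≅ Z/2, Ȟ^2 ≅ Z

nonempty intersections:
  V12={x15,x19,x33} V13={x8,x19,x26} V14={x1,x7,x8} V15={x1,x5,x11} V16={x11,x12,x15} V23={x4,x19,x23} V24={x13,x14,x32} V25={x14,x16,x23} V26={x15,x29,x32} V34={x2,x8,x30} V35={x9,x23,x25} V36={x3,x9,x18,x30} V45={x1,x6,x14} V46={x28,x30,x32} V56={x9,x11,x22,x24}
  V123={x19} V126={x15} V134={x8} V145={x1} V156={x11} V235={x23} V245={x14} V246={x32} V346={x30} V356={x9}
C dims 6,15,10; δ0: rk 6, SNF 1^5·2; δ1: rk 9, SNF 1^9
Ȟ^0: (6−6)−0=0 ⇒ 0
Ȟ^1: (15−9)−6=0 plus torsion [2] ⇒ Z/2
Ȟ^2: (10−0)−9=1 ⇒ Z


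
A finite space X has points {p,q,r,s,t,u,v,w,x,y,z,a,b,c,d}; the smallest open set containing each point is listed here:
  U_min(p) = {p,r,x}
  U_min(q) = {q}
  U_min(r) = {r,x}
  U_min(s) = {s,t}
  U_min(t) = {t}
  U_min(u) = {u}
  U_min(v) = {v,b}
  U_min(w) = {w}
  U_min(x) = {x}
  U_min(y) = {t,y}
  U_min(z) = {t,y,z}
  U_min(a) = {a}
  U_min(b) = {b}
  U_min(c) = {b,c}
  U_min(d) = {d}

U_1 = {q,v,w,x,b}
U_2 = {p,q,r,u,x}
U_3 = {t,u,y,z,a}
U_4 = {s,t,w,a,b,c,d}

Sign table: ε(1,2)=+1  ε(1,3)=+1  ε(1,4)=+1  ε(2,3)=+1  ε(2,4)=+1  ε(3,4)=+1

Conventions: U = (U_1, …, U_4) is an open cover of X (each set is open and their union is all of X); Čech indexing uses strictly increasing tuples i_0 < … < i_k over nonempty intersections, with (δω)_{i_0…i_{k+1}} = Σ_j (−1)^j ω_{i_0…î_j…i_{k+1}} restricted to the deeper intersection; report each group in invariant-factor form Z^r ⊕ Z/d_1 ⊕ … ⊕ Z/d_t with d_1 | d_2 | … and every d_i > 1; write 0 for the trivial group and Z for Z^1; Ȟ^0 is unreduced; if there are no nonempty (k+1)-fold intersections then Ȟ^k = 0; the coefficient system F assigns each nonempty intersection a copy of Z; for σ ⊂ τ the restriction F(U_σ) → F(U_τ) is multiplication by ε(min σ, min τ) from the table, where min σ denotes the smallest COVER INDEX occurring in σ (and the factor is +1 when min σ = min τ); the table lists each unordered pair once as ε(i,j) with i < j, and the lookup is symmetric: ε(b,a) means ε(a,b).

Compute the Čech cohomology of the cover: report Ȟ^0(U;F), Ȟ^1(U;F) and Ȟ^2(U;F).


nonempty intersections:
  U12={q,x} U14={w,b} U23={u} U34={t,a}
C dims 4,4; δ0: rk 3, SNF 1^3
Ȟ^0: (4−3)−0=1 ⇒ Z
Ȟ^1: (4−0)−3=1 ⇒ Z
Ȟ^2: (0−0)−0=0 ⇒ 0

Ȟ^0 = Z, Ȟ^1 = Z, Ȟ^2 = 0


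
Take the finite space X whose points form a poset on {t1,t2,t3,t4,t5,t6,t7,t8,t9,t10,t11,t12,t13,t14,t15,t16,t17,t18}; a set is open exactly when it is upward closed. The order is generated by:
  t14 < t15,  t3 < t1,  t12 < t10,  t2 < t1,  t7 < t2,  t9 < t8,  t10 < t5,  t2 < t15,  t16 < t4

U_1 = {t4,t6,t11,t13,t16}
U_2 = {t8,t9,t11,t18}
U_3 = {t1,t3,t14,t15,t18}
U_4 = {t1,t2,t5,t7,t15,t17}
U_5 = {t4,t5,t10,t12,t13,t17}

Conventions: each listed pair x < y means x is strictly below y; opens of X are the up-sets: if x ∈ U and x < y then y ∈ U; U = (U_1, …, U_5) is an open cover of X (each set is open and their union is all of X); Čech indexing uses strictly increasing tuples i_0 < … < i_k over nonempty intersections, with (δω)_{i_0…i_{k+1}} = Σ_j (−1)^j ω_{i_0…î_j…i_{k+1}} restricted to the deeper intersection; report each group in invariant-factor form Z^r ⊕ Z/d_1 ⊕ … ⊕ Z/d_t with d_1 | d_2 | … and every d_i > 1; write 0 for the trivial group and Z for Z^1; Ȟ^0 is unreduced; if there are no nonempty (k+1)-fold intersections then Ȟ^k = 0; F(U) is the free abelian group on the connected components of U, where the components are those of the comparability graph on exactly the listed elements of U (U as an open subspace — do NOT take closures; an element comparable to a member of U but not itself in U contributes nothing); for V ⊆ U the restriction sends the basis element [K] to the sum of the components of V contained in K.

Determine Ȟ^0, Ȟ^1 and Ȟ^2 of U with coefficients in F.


intersection data:
  U12={t11} U15={t4,t13} U23={t18} U34={t1,t15} U45={t5,t17}
components per intersection:
  U1: {t4,t16} {t6} {t11} {t13}
  U2: {t8,t9} {t11} {t18}
  U3: {t1,t3} {t14,t15} {t18}
  U4: {t1,t2,t7,t15} {t5} {t17}
  U5: {t4} {t5,t10,t12} {t13} {t17}
  U12: {t11}
  U15: {t4} {t13}
  U23: {t18}
  U34: {t1} {t15}
  U45: {t5} {t17}
C dims 17,8; δ0: rk 8, SNF 1^8
Ȟ^0 = (17 − 8) − 0 = 9, so Ȟ^0 ≅ Z^9
Ȟ^1 = (8 − 0) − 8 = 0, so Ȟ^1 ≅ 0
Ȟ^2 = (0 − 0) − 0 = 0, so Ȟ^2 ≅ 0

Ȟ^0(U;F) ≅ Z^9,  Ȟ^1(U;F) ≅ 0,  Ȟ^2(U;F) ≅ 0


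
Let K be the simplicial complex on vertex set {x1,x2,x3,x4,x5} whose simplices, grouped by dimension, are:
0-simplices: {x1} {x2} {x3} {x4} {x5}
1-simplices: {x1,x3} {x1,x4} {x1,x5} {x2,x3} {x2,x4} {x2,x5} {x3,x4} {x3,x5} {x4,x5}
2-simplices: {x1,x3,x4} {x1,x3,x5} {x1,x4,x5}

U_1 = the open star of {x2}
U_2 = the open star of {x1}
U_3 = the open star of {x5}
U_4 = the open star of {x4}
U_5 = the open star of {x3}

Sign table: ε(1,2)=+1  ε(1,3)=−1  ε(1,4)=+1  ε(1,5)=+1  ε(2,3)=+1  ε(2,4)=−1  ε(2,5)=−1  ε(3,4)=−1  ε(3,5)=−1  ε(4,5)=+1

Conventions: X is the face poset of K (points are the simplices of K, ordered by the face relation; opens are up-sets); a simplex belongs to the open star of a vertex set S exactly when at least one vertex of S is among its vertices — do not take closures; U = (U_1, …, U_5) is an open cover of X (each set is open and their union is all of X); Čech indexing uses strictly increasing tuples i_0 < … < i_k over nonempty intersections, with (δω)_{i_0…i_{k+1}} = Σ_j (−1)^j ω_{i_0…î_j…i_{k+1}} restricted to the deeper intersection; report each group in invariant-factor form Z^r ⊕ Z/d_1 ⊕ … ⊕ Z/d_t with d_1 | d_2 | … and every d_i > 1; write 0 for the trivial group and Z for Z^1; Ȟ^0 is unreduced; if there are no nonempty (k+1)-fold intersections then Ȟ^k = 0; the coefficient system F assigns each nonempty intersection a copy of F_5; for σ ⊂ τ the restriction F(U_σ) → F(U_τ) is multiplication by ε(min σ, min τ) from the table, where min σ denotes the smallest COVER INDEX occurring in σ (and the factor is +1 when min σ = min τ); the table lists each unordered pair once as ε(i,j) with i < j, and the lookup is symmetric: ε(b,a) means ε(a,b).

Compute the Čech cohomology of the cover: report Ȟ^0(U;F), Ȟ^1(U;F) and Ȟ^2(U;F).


Ȟ^0 ≅ Z/5, Ȟ^1 ≅ Z/5 ⊕ Z/5 and Ȟ^2 ≅ 0

nonempty intersections:
  U1={{x2},{x2,x3},{x2,x4},{x2,x5}} U2={{x1},{x1,x3},{x1,x4},{x1,x5},{x1,x3,x4},{x1,x3,x5},{x1,x4,x5}} U3={{x5},{x1,x5},{x2,x5},{x3,x5},{x4,x5},{x1,x3,x5},{x1,x4,x5}} U4={{x4},{x1,x4},{x2,x4},{x3,x4},{x4,x5},{x1,x3,x4},{x1,x4,x5}} U5={{x3},{x1,x3},{x2,x3},{x3,x4},{x3,x5},{x1,x3,x4},{x1,x3,x5}}
  U13={{x2,x5}} U14={{x2,x4}} U15={{x2,x3}} U23={{x1,x5},{x1,x3,x5},{x1,x4,x5}} U24={{x1,x4},{x1,x3,x4},{x1,x4,x5}} U25={{x1,x3},{x1,x3,x4},{x1,x3,x5}} U34={{x4,x5},{x1,x4,x5}} U35={{x3,x5},{x1,x3,x5}} U45={{x3,x4},{x1,x3,x4}}
  U234={{x1,x4,x5}} U235={{x1,x3,x5}} U245={{x1,x3,x4}}
C dims 5,9,3; δ0: rk_F5 4; δ1: rk_F5 3
Ȟ^0: (5−4)−0=1 ⇒ Z/5
Ȟ^1: (9−3)−4=2 ⇒ Z/5 ⊕ Z/5
Ȟ^2: (3−0)−3=0 ⇒ 0


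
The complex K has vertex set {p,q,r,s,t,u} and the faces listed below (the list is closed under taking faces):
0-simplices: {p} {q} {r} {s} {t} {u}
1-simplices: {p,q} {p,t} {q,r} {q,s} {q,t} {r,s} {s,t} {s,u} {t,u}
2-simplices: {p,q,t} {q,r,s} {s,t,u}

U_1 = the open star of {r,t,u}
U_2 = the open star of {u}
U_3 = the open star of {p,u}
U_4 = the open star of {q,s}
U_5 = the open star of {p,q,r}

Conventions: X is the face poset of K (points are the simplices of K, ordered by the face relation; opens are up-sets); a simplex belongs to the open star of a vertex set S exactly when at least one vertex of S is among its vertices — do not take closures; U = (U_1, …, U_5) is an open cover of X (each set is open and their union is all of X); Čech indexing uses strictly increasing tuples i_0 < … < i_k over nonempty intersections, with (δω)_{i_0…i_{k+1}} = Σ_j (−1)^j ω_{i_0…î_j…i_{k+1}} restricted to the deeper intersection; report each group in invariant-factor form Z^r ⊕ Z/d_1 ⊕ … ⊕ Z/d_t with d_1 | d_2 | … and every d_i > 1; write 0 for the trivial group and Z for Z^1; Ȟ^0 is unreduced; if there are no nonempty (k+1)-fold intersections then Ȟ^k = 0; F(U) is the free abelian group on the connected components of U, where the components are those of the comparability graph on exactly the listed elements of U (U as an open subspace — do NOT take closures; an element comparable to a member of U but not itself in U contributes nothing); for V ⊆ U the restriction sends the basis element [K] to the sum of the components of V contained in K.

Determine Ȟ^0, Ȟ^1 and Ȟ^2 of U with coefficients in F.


nonempty intersections:
  U1={{r},{t},{u},{p,t},{q,r},{q,t},{r,s},{s,t},{s,u},{t,u},{p,q,t},{q,r,s},{s,t,u}} U2={{u},{s,u},{t,u},{s,t,u}} U3={{p},{u},{p,q},{p,t},{s,u},{t,u},{p,q,t},{s,t,u}} U4={{q},{s},{p,q},{q,r},{q,s},{q,t},{r,s},{s,t},{s,u},{p,q,t},{q,r,s},{s,t,u}} U5={{p},{q},{r},{p,q},{p,t},{q,r},{q,s},{q,t},{r,s},{p,q,t},{q,r,s}}
  U12={{u},{s,u},{t,u},{s,t,u}} U13={{u},{p,t},{s,u},{t,u},{p,q,t},{s,t,u}} U14={{q,r},{q,t},{r,s},{s,t},{s,u},{p,q,t},{q,r,s},{s,t,u}} U15={{r},{p,t},{q,r},{q,t},{r,s},{p,q,t},{q,r,s}} U23={{u},{s,u},{t,u},{s,t,u}} U24={{s,u},{s,t,u}} U34={{p,q},{s,u},{p,q,t},{s,t,u}} U35={{p},{p,q},{p,t},{p,q,t}} U45={{q},{p,q},{q,r},{q,s},{q,t},{r,s},{p,q,t},{q,r,s}}
  U123={{u},{s,u},{t,u},{s,t,u}} U124={{s,u},{s,t,u}} U134={{s,u},{p,q,t},{s,t,u}} U135={{p,t},{p,q,t}} U145={{q,r},{q,t},{r,s},{p,q,t},{q,r,s}} U234={{s,u},{s,t,u}} U345={{p,q},{p,q,t}}
  U1234={{s,u},{s,t,u}} U1345={{p,q,t}}
components per intersection:
  U1: {{r},{q,r},{r,s},{q,r,s}} {{t},{u},{p,t},{q,t},{s,t},{s,u},{t,u},{p,q,t},{s,t,u}}
  U2: {{u},{s,u},{t,u},{s,t,u}}
  U3: {{p},{p,q},{p,t},{p,q,t}} {{u},{s,u},{t,u},{s,t,u}}
  U4: {{q},{s},{p,q},{q,r},{q,s},{q,t},{r,s},{s,t},{s,u},{p,q,t},{q,r,s},{s,t,u}}
  U5: {{p},{q},{r},{p,q},{p,t},{q,r},{q,s},{q,t},{r,s},{p,q,t},{q,r,s}}
  U12: {{u},{s,u},{t,u},{s,t,u}}
  U13: {{u},{s,u},{t,u},{s,t,u}} {{p,t},{p,q,t}}
  U14: {{q,r},{r,s},{q,r,s}} {{q,t},{p,q,t}} {{s,t},{s,u},{s,t,u}}
  U15: {{r},{q,r},{r,s},{q,r,s}} {{p,t},{q,t},{p,q,t}}
  U23: {{u},{s,u},{t,u},{s,t,u}}
  U24: {{s,u},{s,t,u}}
  U34: {{p,q},{p,q,t}} {{s,u},{s,t,u}}
  U35: {{p},{p,q},{p,t},{p,q,t}}
  U45: {{q},{p,q},{q,r},{q,s},{q,t},{r,s},{p,q,t},{q,r,s}}
  U123: {{u},{s,u},{t,u},{s,t,u}}
  U124: {{s,u},{s,t,u}}
  U134: {{s,u},{s,t,u}} {{p,q,t}}
  U135: {{p,t},{p,q,t}}
  U145: {{q,r},{r,s},{q,r,s}} {{q,t},{p,q,t}}
  U234: {{s,u},{s,t,u}}
  U345: {{p,q},{p,q,t}}
  U1234: {{s,u},{s,t,u}}
  U1345: {{p,q,t}}
C dims 7,14,9,2; δ0: rk 6, SNF 1^6; δ1: rk 7, SNF 1^7; δ2: rk 2, SNF 1^2
Ȟ^0: (7−6)−0=1 ⇒ Z
Ȟ^1: (14−7)−6=1 ⇒ Z
Ȟ^2: (9−2)−7=0 ⇒ 0

Ȟ^0 ≅ Z; Ȟ^1 ≅ Z; Ȟ^2 ≅ 0


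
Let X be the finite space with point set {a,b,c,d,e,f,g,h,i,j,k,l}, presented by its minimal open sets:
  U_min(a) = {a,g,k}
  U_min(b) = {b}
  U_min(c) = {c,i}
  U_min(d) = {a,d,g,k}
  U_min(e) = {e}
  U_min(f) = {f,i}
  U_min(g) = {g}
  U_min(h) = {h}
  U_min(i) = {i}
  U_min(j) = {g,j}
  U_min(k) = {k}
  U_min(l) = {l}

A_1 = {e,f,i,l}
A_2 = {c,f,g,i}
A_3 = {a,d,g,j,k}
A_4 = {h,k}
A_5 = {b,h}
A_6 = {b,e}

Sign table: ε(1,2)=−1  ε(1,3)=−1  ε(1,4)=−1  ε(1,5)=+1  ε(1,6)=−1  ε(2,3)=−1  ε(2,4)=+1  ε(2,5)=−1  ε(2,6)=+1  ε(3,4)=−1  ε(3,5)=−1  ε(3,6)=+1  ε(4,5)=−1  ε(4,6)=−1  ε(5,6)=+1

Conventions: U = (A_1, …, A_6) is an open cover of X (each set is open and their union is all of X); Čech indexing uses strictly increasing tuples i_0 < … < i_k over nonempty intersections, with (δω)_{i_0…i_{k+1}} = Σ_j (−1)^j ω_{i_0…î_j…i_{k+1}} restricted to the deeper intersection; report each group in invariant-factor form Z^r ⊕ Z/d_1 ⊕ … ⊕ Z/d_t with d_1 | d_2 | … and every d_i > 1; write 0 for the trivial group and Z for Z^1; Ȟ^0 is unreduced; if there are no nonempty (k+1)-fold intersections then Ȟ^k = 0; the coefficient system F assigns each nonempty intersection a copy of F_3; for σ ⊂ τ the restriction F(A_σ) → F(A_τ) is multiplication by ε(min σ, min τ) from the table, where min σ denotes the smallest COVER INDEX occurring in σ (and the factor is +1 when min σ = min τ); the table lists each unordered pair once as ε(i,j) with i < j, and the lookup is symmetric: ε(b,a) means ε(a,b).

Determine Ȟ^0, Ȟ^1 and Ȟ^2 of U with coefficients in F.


nerve simplices:
  A12={f,i} A16={e} A23={g} A34={k} A45={h} A56={b}
C dims 6,6; δ0: rk_F3 6
degree 0: 6−6−0 = 0 → Ȟ^0 ≅ 0
degree 1: 6−0−6 = 0 → Ȟ^1 ≅ 0
degree 2: 0−0−0 = 0 → Ȟ^2 ≅ 0

Ȟ^0 ≅ 0, Ȟ^1 ≅ 0 and Ȟ^2 ≅ 0


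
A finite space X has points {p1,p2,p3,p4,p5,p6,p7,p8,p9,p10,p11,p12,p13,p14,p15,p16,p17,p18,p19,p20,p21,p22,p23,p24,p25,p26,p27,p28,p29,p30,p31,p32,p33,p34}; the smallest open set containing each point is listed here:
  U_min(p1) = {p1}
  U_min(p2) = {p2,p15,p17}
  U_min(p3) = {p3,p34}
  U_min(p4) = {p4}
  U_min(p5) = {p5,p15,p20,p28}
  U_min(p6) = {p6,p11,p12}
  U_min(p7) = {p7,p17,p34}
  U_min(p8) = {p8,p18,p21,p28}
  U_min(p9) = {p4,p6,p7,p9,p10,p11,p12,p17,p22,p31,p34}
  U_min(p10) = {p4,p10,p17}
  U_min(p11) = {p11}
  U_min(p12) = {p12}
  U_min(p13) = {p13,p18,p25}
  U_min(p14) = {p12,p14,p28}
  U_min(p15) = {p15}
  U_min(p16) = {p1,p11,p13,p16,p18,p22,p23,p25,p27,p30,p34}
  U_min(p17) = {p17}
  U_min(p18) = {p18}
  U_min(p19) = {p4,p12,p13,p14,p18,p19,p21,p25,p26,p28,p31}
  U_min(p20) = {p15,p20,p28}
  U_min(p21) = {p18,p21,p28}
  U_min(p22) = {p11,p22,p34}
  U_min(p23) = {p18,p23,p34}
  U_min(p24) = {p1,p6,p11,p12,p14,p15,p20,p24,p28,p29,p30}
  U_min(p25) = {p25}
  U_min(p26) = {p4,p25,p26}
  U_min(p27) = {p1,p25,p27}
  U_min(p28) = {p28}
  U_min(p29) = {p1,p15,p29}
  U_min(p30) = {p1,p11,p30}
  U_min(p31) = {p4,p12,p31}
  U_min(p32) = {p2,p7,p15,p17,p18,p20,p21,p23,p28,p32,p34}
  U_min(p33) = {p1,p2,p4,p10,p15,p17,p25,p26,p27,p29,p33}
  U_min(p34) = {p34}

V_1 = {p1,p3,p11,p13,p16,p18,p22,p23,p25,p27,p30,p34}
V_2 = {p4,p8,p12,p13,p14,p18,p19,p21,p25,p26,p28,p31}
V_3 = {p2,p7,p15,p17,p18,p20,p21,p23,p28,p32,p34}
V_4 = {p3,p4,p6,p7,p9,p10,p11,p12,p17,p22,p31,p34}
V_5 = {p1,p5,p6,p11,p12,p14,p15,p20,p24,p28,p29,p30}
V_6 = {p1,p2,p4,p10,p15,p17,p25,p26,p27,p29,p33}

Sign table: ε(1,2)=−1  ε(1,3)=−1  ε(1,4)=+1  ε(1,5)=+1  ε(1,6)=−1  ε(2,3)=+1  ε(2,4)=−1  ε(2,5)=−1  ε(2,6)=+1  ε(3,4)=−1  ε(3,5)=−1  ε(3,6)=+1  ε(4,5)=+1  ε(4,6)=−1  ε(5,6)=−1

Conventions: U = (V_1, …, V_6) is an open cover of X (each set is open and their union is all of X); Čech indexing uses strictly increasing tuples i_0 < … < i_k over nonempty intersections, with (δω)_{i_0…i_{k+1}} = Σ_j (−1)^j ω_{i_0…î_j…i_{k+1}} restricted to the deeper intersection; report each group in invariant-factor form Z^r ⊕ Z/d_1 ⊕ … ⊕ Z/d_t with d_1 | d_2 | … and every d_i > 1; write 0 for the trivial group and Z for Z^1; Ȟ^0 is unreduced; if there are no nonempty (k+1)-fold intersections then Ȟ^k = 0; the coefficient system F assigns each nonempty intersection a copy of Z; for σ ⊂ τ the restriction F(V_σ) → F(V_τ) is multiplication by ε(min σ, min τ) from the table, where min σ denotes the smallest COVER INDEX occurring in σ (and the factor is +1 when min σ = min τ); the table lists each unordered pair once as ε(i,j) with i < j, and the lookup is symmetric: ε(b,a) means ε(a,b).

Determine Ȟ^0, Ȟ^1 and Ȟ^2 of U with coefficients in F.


cover nerve:
  V12={p13,p18,p25} V13={p18,p23,p34} V14={p3,p11,p22,p34} V15={p1,p11,p30} V16={p1,p25,p27} V23={p18,p21,p28} V24={p4,p12,p31} V25={p12,p14,p28} V26={p4,p25,p26} V34={p7,p17,p34} V35={p15,p20,p28} V36={p2,p15,p17} V45={p6,p11,p12} V46={p4,p10,p17} V56={p1,p15,p29}
  V123={p18} V126={p25} V134={p34} V145={p11} V156={p1} V235={p28} V245={p12} V246={p4} V346={p17} V356={p15}
C dims 6,15,10; δ0: rk 5, SNF 1^5; δ1: rk 10, SNF 1^9·2
Ȟ^0: (6−5)−0=1 ⇒ Z
Ȟ^1: (15−10)−5=0 ⇒ 0
Ȟ^2: (10−0)−10=0 plus torsion [2] ⇒ Z/2

Ȟ^0(U;F) ≅ Z, Ȟ^1(U;F) ≅ 0 and Ȟ^2(U;F) ≅ Z/2
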